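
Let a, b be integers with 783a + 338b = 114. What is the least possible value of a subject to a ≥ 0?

298

gcd(783, 338) = 1  (783 = 2×338 + 107, 338 = 3×107 + 17, 107 = 6×17 + 5, 17 = 3×5 + 2, 5 = 2×2 + 1, 2 = 2×1).
1 divides 114, so solutions exist.
Back-substituting, 783×(139) + 338×(-322) = 1.
Scale by 114/1 = 114: (a₀, b₀) = (15846, -36708).
General solution: a = 15846 + 338t, b = -36708 - 783t for integer t.
a ≥ 0: smallest is 15846 mod 338 = 298 (at t = -46), with b = -690.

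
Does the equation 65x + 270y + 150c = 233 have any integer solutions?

no

gcd(270, 65) = 5  (270 = 4*65 + 10, 65 = 6*10 + 5, 10 = 2*5).
gcd(5, 150) = 5.
5 does not divide 233 (remainder 3), so no integer solutions.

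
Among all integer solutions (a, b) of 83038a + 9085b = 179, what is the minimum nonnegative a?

4953

gcd(83038, 9085) = 1  (83038 = 9×9085 + 1273, 9085 = 7×1273 + 174, 1273 = 7×174 + 55, 174 = 3×55 + 9, 55 = 6×9 + 1, 9 = 9×1).
1 divides 179, so solutions exist.
Back-substituting, 83038×(992) + 9085×(-9067) = 1.
Scale by 179/1 = 179: (a₀, b₀) = (177568, -1622993).
General solution: a = 177568 + 9085t, b = -1622993 - 83038t for integer t.
a ≥ 0: smallest is 177568 mod 9085 = 4953 (at t = -19), with b = -45271.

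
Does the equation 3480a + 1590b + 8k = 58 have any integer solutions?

gcd(3480, 1590) = 30  (3480 = 2·1590 + 300, 1590 = 5·300 + 90, 300 = 3·90 + 30, 90 = 3·30).
gcd(30, 8) = 2.
2 divides 58, so integer solutions exist.

yes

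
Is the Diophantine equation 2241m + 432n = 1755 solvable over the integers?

gcd(2241, 432):
  2241 = 5·432 + 81
  432 = 5·81 + 27
  81 = 3·27
so gcd(2241, 432) = 27.
27 divides 1755, so integer solutions exist.

yes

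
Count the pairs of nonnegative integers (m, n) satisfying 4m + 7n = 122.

4

gcd(7, 4):
  7 = 1×4 + 3
  4 = 1×3 + 1
  3 = 3×1
so gcd(7, 4) = 1.
Back-substitute for Bézout coefficients:
  1 = 4 - 1×3
  ... = 4×(2) + 7×(-1)
Scale by 122: one solution is (244, -122). Reduce m mod 7: (6, 14).
General: m = 6 + 7t, n = 14 - 4t.
m ≥ 0 ⇒ t ≥ 0; n ≥ 0 ⇒ t ≤ 3. So t ∈ [0, 3]: 4 solutions.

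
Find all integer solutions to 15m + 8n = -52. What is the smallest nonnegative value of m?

gcd(15, 8):
  15 = 1×8 + 7
  8 = 1×7 + 1
  7 = 7×1
so gcd(15, 8) = 1.
1 divides -52, so solutions exist.
Back-substitute for Bézout coefficients:
  1 = 8 - 1×7
  ... = 15×(-1) + 8×(2)
Scale by -52/1 = -52: (m₀, n₀) = (52, -104).
General solution: m = 52 + 8t, n = -104 - 15t for integer t.
m ≥ 0: smallest is 52 mod 8 = 4 (at t = -6), with n = -14.

4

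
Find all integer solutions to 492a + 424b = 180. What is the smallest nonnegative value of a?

gcd(492, 424):
  492 = 1*424 + 68
  424 = 6*68 + 16
  68 = 4*16 + 4
  16 = 4*4
so gcd(492, 424) = 4.
4 divides 180, so solutions exist.
Back-substitute for Bézout coefficients:
  4 = 68 - 4*16
  ... = 492*(25) + 424*(-29)
Scale by 180/4 = 45: (a₀, b₀) = (1125, -1305).
General solution: a = 1125 + 106t, b = -1305 - 123t for integer t.
a ≥ 0: smallest is 1125 mod 106 = 65 (at t = -10), with b = -75.

65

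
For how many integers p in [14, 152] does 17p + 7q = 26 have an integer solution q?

gcd(17, 7) = 1.
By Bézout, 17×(-2) + 7×(5) = 1.
Particular solution: (4, -6).
General solution: p = 4 + 7t, q = -6 - 17t for integer t.
14 ≤ 4 + 7t ≤ 152 gives t ∈ [2, 21], which is 20 values.

20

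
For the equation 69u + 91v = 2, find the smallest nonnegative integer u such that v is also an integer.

gcd(91, 69):
  91 = 1×69 + 22
  69 = 3×22 + 3
  22 = 7×3 + 1
  3 = 3×1
so gcd(91, 69) = 1.
1 divides 2, so solutions exist.
Back-substitute for Bézout coefficients:
  1 = 22 - 7×3
  ... = 69×(-29) + 91×(22)
Scale by 2/1 = 2: (u₀, v₀) = (-58, 44).
General solution: u = -58 + 91t, v = 44 - 69t for integer t.
u ≥ 0: smallest is -58 mod 91 = 33 (at t = 1), with v = -25.

33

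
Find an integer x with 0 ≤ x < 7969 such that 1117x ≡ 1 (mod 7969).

gcd(7969, 1117) = 1.
By Bézout, 1117·(-2497) + 7969·(350) = 1.
So 1117·-2497 ≡ 1 (mod 7969), and -2497 mod 7969 = 5472.

5472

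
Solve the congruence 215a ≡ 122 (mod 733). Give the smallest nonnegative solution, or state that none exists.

379

gcd(733, 215) = 1.
1 divides 122, so solutions exist.
By Bézout, 215·(-75) + 733·(22) = 1.
So 215·(-75) ≡ 1 (mod 733); multiply by 122: a ≡ -9150 (mod 733).
Smallest nonnegative: a = -9150 mod 733 = 379.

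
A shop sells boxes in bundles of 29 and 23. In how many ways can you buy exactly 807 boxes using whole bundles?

1

Need nonnegative integers with 29j + 23k = 807.
gcd(29, 23) = 1, and 29·(4) + 23·(-5) = 1.
So (j₀, k₀) = (3228, -4035); general j = 3228 + 23t, k = -4035 - 29t.
j ≥ 0 ⇒ t ≥ -140; k ≥ 0 ⇒ t ≤ -140. That's 1 value of t.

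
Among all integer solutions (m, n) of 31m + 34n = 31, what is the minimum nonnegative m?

1

gcd(34, 31) = 1.
1 divides 31, so solutions exist.
By Bézout, 31×(11) + 34×(-10) = 1.
Scale by 31/1 = 31: (m₀, n₀) = (341, -310).
General solution: m = 341 + 34t, n = -310 - 31t for integer t.
m ≥ 0: smallest is 341 mod 34 = 1 (at t = -10), with n = 0.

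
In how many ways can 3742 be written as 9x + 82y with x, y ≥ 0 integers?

5

gcd(82, 9) = 1.
By Bézout, 9*(-9) + 82*(1) = 1.
One solution: (24, 43).
General: x = 24 + 82t, y = 43 - 9t.
x ≥ 0 ⇒ t ≥ 0; y ≥ 0 ⇒ t ≤ 4. So t ∈ [0, 4]: 5 solutions.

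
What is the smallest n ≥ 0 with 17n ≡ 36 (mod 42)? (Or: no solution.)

12

gcd(42, 17):
  42 = 2·17 + 8
  17 = 2·8 + 1
  8 = 8·1
so gcd(42, 17) = 1.
1 divides 36, so solutions exist.
Back-substitute for Bézout coefficients:
  1 = 17 - 2·8
  ... = 17·(5) + 42·(-2)
So 17·(5) ≡ 1 (mod 42); multiply by 36: n ≡ 180 (mod 42).
Smallest nonnegative: n = 180 mod 42 = 12.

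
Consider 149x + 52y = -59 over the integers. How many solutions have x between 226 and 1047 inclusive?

gcd(149, 52) = 1  (149 = 2·52 + 45, 52 = 1·45 + 7, 45 = 6·7 + 3, 7 = 2·3 + 1, 3 = 3·1).
Back-substituting, 149·(-15) + 52·(43) = 1.
Scale by -59: particular solution (885, -2537); reduce x mod 52: (1, -4).
General solution: x = 1 + 52t, y = -4 - 149t for integer t.
226 ≤ 1 + 52t ≤ 1047 gives t ∈ [5, 20], which is 16 values.

16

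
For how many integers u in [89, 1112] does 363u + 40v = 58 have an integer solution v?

gcd(363, 40):
  363 = 9×40 + 3
  40 = 13×3 + 1
  3 = 3×1
so gcd(363, 40) = 1.
Back-substitute for Bézout coefficients:
  1 = 40 - 13×3
  ... = 363×(-13) + 40×(118)
Scale by 58: particular solution (-754, 6844); reduce u mod 40: (6, -53).
General solution: u = 6 + 40t, v = -53 - 363t for integer t.
89 ≤ 6 + 40t ≤ 1112 gives t ∈ [3, 27], which is 25 values.

25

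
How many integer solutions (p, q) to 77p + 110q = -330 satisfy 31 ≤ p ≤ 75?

gcd(110, 77) = 11.
By Bézout, 77×(3) + 110×(-2) = 11.
Particular solution: (0, -3).
General solution: p = 0 + 10t, q = -3 - 7t for integer t.
31 ≤ 0 + 10t ≤ 75 gives t ∈ [4, 7], which is 4 values.

4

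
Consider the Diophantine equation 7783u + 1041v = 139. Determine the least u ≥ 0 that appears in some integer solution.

gcd(7783, 1041):
  7783 = 7·1041 + 496
  1041 = 2·496 + 49
  496 = 10·49 + 6
  49 = 8·6 + 1
  6 = 6·1
so gcd(7783, 1041) = 1.
1 divides 139, so solutions exist.
Back-substitute for Bézout coefficients:
  1 = 49 - 8·6
  ... = 7783·(-170) + 1041·(1271)
Scale by 139/1 = 139: (u₀, v₀) = (-23630, 176669).
General solution: u = -23630 + 1041t, v = 176669 - 7783t for integer t.
u ≥ 0: smallest is -23630 mod 1041 = 313 (at t = 23), with v = -2340.

313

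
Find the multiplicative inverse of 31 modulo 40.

31

gcd(40, 31) = 1.
By Bézout, 31*(-9) + 40*(7) = 1.
So 31*-9 ≡ 1 (mod 40), and -9 mod 40 = 31.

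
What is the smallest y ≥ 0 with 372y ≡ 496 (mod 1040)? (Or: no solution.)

gcd(1040, 372):
  1040 = 2·372 + 296
  372 = 1·296 + 76
  296 = 3·76 + 68
  76 = 1·68 + 8
  68 = 8·8 + 4
  8 = 2·4
so gcd(1040, 372) = 4.
4 divides 496, so solutions exist.
Back-substitute for Bézout coefficients:
  4 = 68 - 8·8
  ... = 372·(-123) + 1040·(44)
So 372·(-123) ≡ 4 (mod 1040); multiply by 124: y ≡ -15252 (mod 260).
Smallest nonnegative: y = -15252 mod 260 = 88.

88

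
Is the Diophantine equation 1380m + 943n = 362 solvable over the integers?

no

gcd(1380, 943) = 23.
23 does not divide 362 (remainder 17), so no integer solutions.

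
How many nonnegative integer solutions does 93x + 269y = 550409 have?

22

gcd(269, 93) = 1  (269 = 2·93 + 83, 93 = 1·83 + 10, 83 = 8·10 + 3, 10 = 3·3 + 1, 3 = 3·1).
Back-substituting, 93·(81) + 269·(-28) = 1.
Scale by 550409: one solution is (44583129, -15411452). Reduce x mod 269: (145, 1996).
General: x = 145 + 269t, y = 1996 - 93t.
x ≥ 0 ⇒ t ≥ 0; y ≥ 0 ⇒ t ≤ 21. So t ∈ [0, 21]: 22 solutions.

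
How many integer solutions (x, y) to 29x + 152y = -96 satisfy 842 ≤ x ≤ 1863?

7

gcd(152, 29) = 1  (152 = 5×29 + 7, 29 = 4×7 + 1, 7 = 7×1).
Back-substituting, 29×(21) + 152×(-4) = 1.
Scale by -96: particular solution (-2016, 384); reduce x mod 152: (112, -22).
General solution: x = 112 + 152t, y = -22 - 29t for integer t.
842 ≤ 112 + 152t ≤ 1863 gives t ∈ [5, 11], which is 7 values.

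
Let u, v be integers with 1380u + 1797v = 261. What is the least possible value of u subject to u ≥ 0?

426

gcd(1797, 1380) = 3.
3 divides 261, so solutions exist.
By Bézout, 1380·(-181) + 1797·(139) = 3.
Scale by 261/3 = 87: (u₀, v₀) = (-15747, 12093).
General solution: u = -15747 + 599t, v = 12093 - 460t for integer t.
u ≥ 0: smallest is -15747 mod 599 = 426 (at t = 27), with v = -327.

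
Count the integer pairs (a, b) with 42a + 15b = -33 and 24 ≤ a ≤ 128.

gcd(42, 15) = 3  (42 = 2*15 + 12, 15 = 1*12 + 3, 12 = 4*3).
Back-substituting, 42*(-1) + 15*(3) = 3.
Scale by -11: particular solution (11, -33); reduce a mod 5: (1, -5).
General solution: a = 1 + 5t, b = -5 - 14t for integer t.
24 ≤ 1 + 5t ≤ 128 gives t ∈ [5, 25], which is 21 values.

21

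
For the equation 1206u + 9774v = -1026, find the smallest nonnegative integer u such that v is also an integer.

gcd(9774, 1206) = 18  (9774 = 8×1206 + 126, 1206 = 9×126 + 72, 126 = 1×72 + 54, 72 = 1×54 + 18, 54 = 3×18).
18 divides -1026, so solutions exist.
Back-substituting, 1206×(154) + 9774×(-19) = 18.
Scale by -1026/18 = -57: (u₀, v₀) = (-8778, 1083).
General solution: u = -8778 + 543t, v = 1083 - 67t for integer t.
u ≥ 0: smallest is -8778 mod 543 = 453 (at t = 17), with v = -56.

453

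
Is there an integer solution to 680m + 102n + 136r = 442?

yes

gcd(680, 102) = 34  (680 = 6·102 + 68, 102 = 1·68 + 34, 68 = 2·34).
gcd(34, 136) = 34.
34 divides 442, so integer solutions exist.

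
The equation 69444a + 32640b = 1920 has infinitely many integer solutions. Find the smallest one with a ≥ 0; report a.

800

gcd(69444, 32640) = 12  (69444 = 2*32640 + 4164, 32640 = 7*4164 + 3492, 4164 = 1*3492 + 672, 3492 = 5*672 + 132, 672 = 5*132 + 12, 132 = 11*12).
12 divides 1920, so solutions exist.
Back-substituting, 69444*(243) + 32640*(-517) = 12.
Scale by 1920/12 = 160: (a₀, b₀) = (38880, -82720).
General solution: a = 38880 + 2720t, b = -82720 - 5787t for integer t.
a ≥ 0: smallest is 38880 mod 2720 = 800 (at t = -14), with b = -1702.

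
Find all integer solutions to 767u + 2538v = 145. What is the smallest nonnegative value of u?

gcd(2538, 767):
  2538 = 3·767 + 237
  767 = 3·237 + 56
  237 = 4·56 + 13
  56 = 4·13 + 4
  13 = 3·4 + 1
  4 = 4·1
so gcd(2538, 767) = 1.
1 divides 145, so solutions exist.
Back-substitute for Bézout coefficients:
  1 = 13 - 3·4
  ... = 767·(-589) + 2538·(178)
Scale by 145/1 = 145: (u₀, v₀) = (-85405, 25810).
General solution: u = -85405 + 2538t, v = 25810 - 767t for integer t.
u ≥ 0: smallest is -85405 mod 2538 = 887 (at t = 34), with v = -268.

887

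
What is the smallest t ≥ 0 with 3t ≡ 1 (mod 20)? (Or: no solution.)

gcd(20, 3) = 1.
1 divides 1, so solutions exist.
By Bézout, 3·(7) + 20·(-1) = 1.
So 3·(7) ≡ 1 (mod 20); multiply by 1: t ≡ 7 (mod 20).
Smallest nonnegative: t = 7 mod 20 = 7.

7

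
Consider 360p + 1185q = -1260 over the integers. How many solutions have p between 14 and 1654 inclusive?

21

gcd(1185, 360):
  1185 = 3·360 + 105
  360 = 3·105 + 45
  105 = 2·45 + 15
  45 = 3·15
so gcd(1185, 360) = 15.
Back-substitute for Bézout coefficients:
  15 = 105 - 2·45
  ... = 360·(-23) + 1185·(7)
Scale by -84: particular solution (1932, -588); reduce p mod 79: (36, -12).
General solution: p = 36 + 79t, q = -12 - 24t for integer t.
14 ≤ 36 + 79t ≤ 1654 gives t ∈ [0, 20], which is 21 values.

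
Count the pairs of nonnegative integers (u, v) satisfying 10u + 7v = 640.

10

gcd(10, 7):
  10 = 1*7 + 3
  7 = 2*3 + 1
  3 = 3*1
so gcd(10, 7) = 1.
Back-substitute for Bézout coefficients:
  1 = 7 - 2*3
  ... = 10*(-2) + 7*(3)
Scale by 640: one solution is (-1280, 1920). Reduce u mod 7: (1, 90).
General: u = 1 + 7t, v = 90 - 10t.
u ≥ 0 ⇒ t ≥ 0; v ≥ 0 ⇒ t ≤ 9. So t ∈ [0, 9]: 10 solutions.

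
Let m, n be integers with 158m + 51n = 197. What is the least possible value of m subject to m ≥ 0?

gcd(158, 51) = 1  (158 = 3·51 + 5, 51 = 10·5 + 1, 5 = 5·1).
1 divides 197, so solutions exist.
Back-substituting, 158·(-10) + 51·(31) = 1.
Scale by 197/1 = 197: (m₀, n₀) = (-1970, 6107).
General solution: m = -1970 + 51t, n = 6107 - 158t for integer t.
m ≥ 0: smallest is -1970 mod 51 = 19 (at t = 39), with n = -55.

19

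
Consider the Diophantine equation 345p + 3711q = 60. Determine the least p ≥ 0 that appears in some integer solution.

gcd(3711, 345):
  3711 = 10·345 + 261
  345 = 1·261 + 84
  261 = 3·84 + 9
  84 = 9·9 + 3
  9 = 3·3
so gcd(3711, 345) = 3.
3 divides 60, so solutions exist.
Back-substitute for Bézout coefficients:
  3 = 84 - 9·9
  ... = 345·(398) + 3711·(-37)
Scale by 60/3 = 20: (p₀, q₀) = (7960, -740).
General solution: p = 7960 + 1237t, q = -740 - 115t for integer t.
p ≥ 0: smallest is 7960 mod 1237 = 538 (at t = -6), with q = -50.

538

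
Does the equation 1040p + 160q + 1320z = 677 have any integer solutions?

no

gcd(1040, 160):
  1040 = 6×160 + 80
  160 = 2×80
so gcd(1040, 160) = 80.
gcd(80, 1320) = 40.
40 does not divide 677 (remainder 37), so no integer solutions.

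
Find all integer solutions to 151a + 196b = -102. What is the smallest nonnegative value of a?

gcd(196, 151) = 1  (196 = 1×151 + 45, 151 = 3×45 + 16, 45 = 2×16 + 13, 16 = 1×13 + 3, 13 = 4×3 + 1, 3 = 3×1).
1 divides -102, so solutions exist.
Back-substituting, 151×(-61) + 196×(47) = 1.
Scale by -102/1 = -102: (a₀, b₀) = (6222, -4794).
General solution: a = 6222 + 196t, b = -4794 - 151t for integer t.
a ≥ 0: smallest is 6222 mod 196 = 146 (at t = -31), with b = -113.

146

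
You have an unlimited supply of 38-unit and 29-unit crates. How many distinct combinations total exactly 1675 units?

1

Need nonnegative integers with 38j + 29k = 1675.
gcd(38, 29) = 1, and 38·(13) + 29·(-17) = 1.
So (j₀, k₀) = (21775, -28475); general j = 21775 + 29t, k = -28475 - 38t.
j ≥ 0 ⇒ t ≥ -750; k ≥ 0 ⇒ t ≤ -750. That's 1 value of t.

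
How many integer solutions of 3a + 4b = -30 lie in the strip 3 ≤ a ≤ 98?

gcd(4, 3) = 1.
By Bézout, 3×(-1) + 4×(1) = 1.
Particular solution: (2, -9).
General solution: a = 2 + 4t, b = -9 - 3t for integer t.
3 ≤ 2 + 4t ≤ 98 gives t ∈ [1, 24], which is 24 values.

24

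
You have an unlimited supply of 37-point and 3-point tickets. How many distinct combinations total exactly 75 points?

1

Need nonnegative integers with 37j + 3k = 75.
gcd(37, 3) = 1, and 37·(1) + 3·(-12) = 1.
So (j₀, k₀) = (75, -900); general j = 75 + 3t, k = -900 - 37t.
j ≥ 0 ⇒ t ≥ -25; k ≥ 0 ⇒ t ≤ -25. That's 1 value of t.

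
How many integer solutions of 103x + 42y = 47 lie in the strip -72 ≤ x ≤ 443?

gcd(103, 42):
  103 = 2·42 + 19
  42 = 2·19 + 4
  19 = 4·4 + 3
  4 = 1·3 + 1
  3 = 3·1
so gcd(103, 42) = 1.
Back-substitute for Bézout coefficients:
  1 = 4 - 1·3
  ... = 103·(-11) + 42·(27)
Scale by 47: particular solution (-517, 1269); reduce x mod 42: (29, -70).
General solution: x = 29 + 42t, y = -70 - 103t for integer t.
-72 ≤ 29 + 42t ≤ 443 gives t ∈ [-2, 9], which is 12 values.

12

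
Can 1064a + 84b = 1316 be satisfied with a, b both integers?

yes

gcd(1064, 84) = 28  (1064 = 12·84 + 56, 84 = 1·56 + 28, 56 = 2·28).
28 divides 1316, so integer solutions exist.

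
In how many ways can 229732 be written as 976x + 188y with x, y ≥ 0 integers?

gcd(976, 188):
  976 = 5·188 + 36
  188 = 5·36 + 8
  36 = 4·8 + 4
  8 = 2·4
so gcd(976, 188) = 4.
Back-substitute for Bézout coefficients:
  4 = 36 - 4·8
  ... = 976·(21) + 188·(-109)
Scale by 57433: one solution is (1206093, -6260197). Reduce x mod 47: (26, 1087).
General: x = 26 + 47t, y = 1087 - 244t.
x ≥ 0 ⇒ t ≥ 0; y ≥ 0 ⇒ t ≤ 4. So t ∈ [0, 4]: 5 solutions.

5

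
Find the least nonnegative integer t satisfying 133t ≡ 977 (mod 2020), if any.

gcd(2020, 133) = 1  (2020 = 15·133 + 25, 133 = 5·25 + 8, 25 = 3·8 + 1, 8 = 8·1).
1 divides 977, so solutions exist.
Back-substituting, 133·(-243) + 2020·(16) = 1.
So 133·(-243) ≡ 1 (mod 2020); multiply by 977: t ≡ -237411 (mod 2020).
Smallest nonnegative: t = -237411 mod 2020 = 949.

949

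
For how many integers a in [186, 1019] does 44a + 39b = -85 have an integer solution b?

21

gcd(44, 39) = 1  (44 = 1*39 + 5, 39 = 7*5 + 4, 5 = 1*4 + 1, 4 = 4*1).
Back-substituting, 44*(8) + 39*(-9) = 1.
Scale by -85: particular solution (-680, 765); reduce a mod 39: (22, -27).
General solution: a = 22 + 39t, b = -27 - 44t for integer t.
186 ≤ 22 + 39t ≤ 1019 gives t ∈ [5, 25], which is 21 values.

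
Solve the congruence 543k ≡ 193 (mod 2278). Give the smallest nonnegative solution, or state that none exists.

487

gcd(2278, 543) = 1.
1 divides 193, so solutions exist.
By Bézout, 543×(1053) + 2278×(-251) = 1.
So 543×(1053) ≡ 1 (mod 2278); multiply by 193: k ≡ 203229 (mod 2278).
Smallest nonnegative: k = 203229 mod 2278 = 487.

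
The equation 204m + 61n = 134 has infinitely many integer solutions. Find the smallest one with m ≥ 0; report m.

18

gcd(204, 61) = 1  (204 = 3*61 + 21, 61 = 2*21 + 19, 21 = 1*19 + 2, 19 = 9*2 + 1, 2 = 2*1).
1 divides 134, so solutions exist.
Back-substituting, 204*(-29) + 61*(97) = 1.
Scale by 134/1 = 134: (m₀, n₀) = (-3886, 12998).
General solution: m = -3886 + 61t, n = 12998 - 204t for integer t.
m ≥ 0: smallest is -3886 mod 61 = 18 (at t = 64), with n = -58.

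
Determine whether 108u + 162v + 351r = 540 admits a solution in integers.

gcd(162, 108) = 54  (162 = 1×108 + 54, 108 = 2×54).
gcd(54, 351) = 27.
27 divides 540, so integer solutions exist.

yes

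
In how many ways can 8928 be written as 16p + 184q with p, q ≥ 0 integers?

gcd(184, 16) = 8.
By Bézout, 16*(-11) + 184*(1) = 8.
One solution: (6, 48).
General: p = 6 + 23t, q = 48 - 2t.
p ≥ 0 ⇒ t ≥ 0; q ≥ 0 ⇒ t ≤ 24. So t ∈ [0, 24]: 25 solutions.

25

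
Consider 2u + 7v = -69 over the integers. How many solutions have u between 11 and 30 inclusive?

3

gcd(7, 2):
  7 = 3×2 + 1
  2 = 2×1
so gcd(7, 2) = 1.
Back-substitute for Bézout coefficients:
  1 = 7 - 3×2
  ... = 2×(-3) + 7×(1)
Scale by -69: particular solution (207, -69); reduce u mod 7: (4, -11).
General solution: u = 4 + 7t, v = -11 - 2t for integer t.
11 ≤ 4 + 7t ≤ 30 gives t ∈ [1, 3], which is 3 values.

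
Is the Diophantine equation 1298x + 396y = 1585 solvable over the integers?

gcd(1298, 396) = 22  (1298 = 3×396 + 110, 396 = 3×110 + 66, 110 = 1×66 + 44, 66 = 1×44 + 22, 44 = 2×22).
22 does not divide 1585 (remainder 1), so no integer solutions.

no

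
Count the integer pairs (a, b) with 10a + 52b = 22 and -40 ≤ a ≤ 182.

gcd(52, 10):
  52 = 5*10 + 2
  10 = 5*2
so gcd(52, 10) = 2.
Back-substitute for Bézout coefficients:
  2 = 52 - 5*10
  ... = 10*(-5) + 52*(1)
Scale by 11: particular solution (-55, 11); reduce a mod 26: (23, -4).
General solution: a = 23 + 26t, b = -4 - 5t for integer t.
-40 ≤ 23 + 26t ≤ 182 gives t ∈ [-2, 6], which is 9 values.

9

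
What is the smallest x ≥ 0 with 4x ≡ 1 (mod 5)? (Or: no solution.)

4

gcd(5, 4) = 1  (5 = 1·4 + 1, 4 = 4·1).
1 divides 1, so solutions exist.
Back-substituting, 4·(-1) + 5·(1) = 1.
So 4·(-1) ≡ 1 (mod 5); multiply by 1: x ≡ -1 (mod 5).
Smallest nonnegative: x = -1 mod 5 = 4.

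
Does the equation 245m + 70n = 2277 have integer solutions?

gcd(245, 70) = 35.
35 does not divide 2277 (remainder 2), so no integer solutions.

no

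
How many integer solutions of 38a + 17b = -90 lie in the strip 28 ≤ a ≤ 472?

gcd(38, 17):
  38 = 2·17 + 4
  17 = 4·4 + 1
  4 = 4·1
so gcd(38, 17) = 1.
Back-substitute for Bézout coefficients:
  1 = 17 - 4·4
  ... = 38·(-4) + 17·(9)
Scale by -90: particular solution (360, -810); reduce a mod 17: (3, -12).
General solution: a = 3 + 17t, b = -12 - 38t for integer t.
28 ≤ 3 + 17t ≤ 472 gives t ∈ [2, 27], which is 26 values.

26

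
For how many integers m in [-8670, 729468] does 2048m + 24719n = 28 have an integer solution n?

30

gcd(24719, 2048) = 1.
By Bézout, 2048·(4840) + 24719·(-401) = 1.
Particular solution: (11925, -988).
General solution: m = 11925 + 24719t, n = -988 - 2048t for integer t.
-8670 ≤ 11925 + 24719t ≤ 729468 gives t ∈ [0, 29], which is 30 values.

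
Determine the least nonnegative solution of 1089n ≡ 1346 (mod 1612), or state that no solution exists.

1406

gcd(1612, 1089) = 1.
1 divides 1346, so solutions exist.
By Bézout, 1089×(225) + 1612×(-152) = 1.
So 1089×(225) ≡ 1 (mod 1612); multiply by 1346: n ≡ 302850 (mod 1612).
Smallest nonnegative: n = 302850 mod 1612 = 1406.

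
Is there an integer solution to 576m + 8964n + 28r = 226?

no

gcd(8964, 576) = 36  (8964 = 15*576 + 324, 576 = 1*324 + 252, 324 = 1*252 + 72, 252 = 3*72 + 36, 72 = 2*36).
gcd(36, 28) = 4.
4 does not divide 226 (remainder 2), so no integer solutions.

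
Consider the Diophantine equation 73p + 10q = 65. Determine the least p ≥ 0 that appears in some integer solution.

gcd(73, 10):
  73 = 7×10 + 3
  10 = 3×3 + 1
  3 = 3×1
so gcd(73, 10) = 1.
1 divides 65, so solutions exist.
Back-substitute for Bézout coefficients:
  1 = 10 - 3×3
  ... = 73×(-3) + 10×(22)
Scale by 65/1 = 65: (p₀, q₀) = (-195, 1430).
General solution: p = -195 + 10t, q = 1430 - 73t for integer t.
p ≥ 0: smallest is -195 mod 10 = 5 (at t = 20), with q = -30.

5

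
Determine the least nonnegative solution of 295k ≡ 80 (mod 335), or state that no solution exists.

gcd(335, 295) = 5.
5 divides 80, so solutions exist.
By Bézout, 295·(25) + 335·(-22) = 5.
So 295·(25) ≡ 5 (mod 335); multiply by 16: k ≡ 400 (mod 67).
Smallest nonnegative: k = 400 mod 67 = 65.

65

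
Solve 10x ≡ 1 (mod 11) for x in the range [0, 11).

10

gcd(11, 10) = 1.
By Bézout, 10*(-1) + 11*(1) = 1.
So 10*-1 ≡ 1 (mod 11), and -1 mod 11 = 10.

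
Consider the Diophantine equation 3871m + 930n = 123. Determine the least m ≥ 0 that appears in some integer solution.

gcd(3871, 930) = 1.
1 divides 123, so solutions exist.
By Bézout, 3871*(271) + 930*(-1128) = 1.
Scale by 123/1 = 123: (m₀, n₀) = (33333, -138744).
General solution: m = 33333 + 930t, n = -138744 - 3871t for integer t.
m ≥ 0: smallest is 33333 mod 930 = 783 (at t = -35), with n = -3259.

783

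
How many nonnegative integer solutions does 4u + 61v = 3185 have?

gcd(61, 4):
  61 = 15*4 + 1
  4 = 4*1
so gcd(61, 4) = 1.
Back-substitute for Bézout coefficients:
  1 = 61 - 15*4
  ... = 4*(-15) + 61*(1)
Scale by 3185: one solution is (-47775, 3185). Reduce u mod 61: (49, 49).
General: u = 49 + 61t, v = 49 - 4t.
u ≥ 0 ⇒ t ≥ 0; v ≥ 0 ⇒ t ≤ 12. So t ∈ [0, 12]: 13 solutions.

13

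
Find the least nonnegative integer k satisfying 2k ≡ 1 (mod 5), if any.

3

gcd(5, 2):
  5 = 2·2 + 1
  2 = 2·1
so gcd(5, 2) = 1.
1 divides 1, so solutions exist.
Back-substitute for Bézout coefficients:
  1 = 5 - 2·2
  ... = 2·(-2) + 5·(1)
So 2·(-2) ≡ 1 (mod 5); multiply by 1: k ≡ -2 (mod 5).
Smallest nonnegative: k = -2 mod 5 = 3.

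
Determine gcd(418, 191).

gcd(418, 191):
  418 = 2×191 + 36
  191 = 5×36 + 11
  36 = 3×11 + 3
  11 = 3×3 + 2
  3 = 1×2 + 1
  2 = 2×1
so gcd(418, 191) = 1.

1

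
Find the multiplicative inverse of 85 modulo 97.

gcd(97, 85) = 1  (97 = 1·85 + 12, 85 = 7·12 + 1, 12 = 12·1).
Back-substituting, 85·(8) + 97·(-7) = 1.
So 85·8 ≡ 1 (mod 97), and 8 mod 97 = 8.

8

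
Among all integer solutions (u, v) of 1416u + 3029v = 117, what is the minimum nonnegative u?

gcd(3029, 1416) = 1  (3029 = 2*1416 + 197, 1416 = 7*197 + 37, 197 = 5*37 + 12, 37 = 3*12 + 1, 12 = 12*1).
1 divides 117, so solutions exist.
Back-substituting, 1416*(246) + 3029*(-115) = 1.
Scale by 117/1 = 117: (u₀, v₀) = (28782, -13455).
General solution: u = 28782 + 3029t, v = -13455 - 1416t for integer t.
u ≥ 0: smallest is 28782 mod 3029 = 1521 (at t = -9), with v = -711.

1521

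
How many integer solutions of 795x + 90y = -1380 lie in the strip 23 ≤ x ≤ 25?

0

gcd(795, 90) = 15.
By Bézout, 795×(-1) + 90×(9) = 15.
Particular solution: (2, -33).
General solution: x = 2 + 6t, y = -33 - 53t for integer t.
23 ≤ 2 + 6t ≤ 25 gives t ∈ [4, 3], which is 0 values.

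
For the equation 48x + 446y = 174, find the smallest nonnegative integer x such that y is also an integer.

143

gcd(446, 48):
  446 = 9×48 + 14
  48 = 3×14 + 6
  14 = 2×6 + 2
  6 = 3×2
so gcd(446, 48) = 2.
2 divides 174, so solutions exist.
Back-substitute for Bézout coefficients:
  2 = 14 - 2×6
  ... = 48×(-65) + 446×(7)
Scale by 174/2 = 87: (x₀, y₀) = (-5655, 609).
General solution: x = -5655 + 223t, y = 609 - 24t for integer t.
x ≥ 0: smallest is -5655 mod 223 = 143 (at t = 26), with y = -15.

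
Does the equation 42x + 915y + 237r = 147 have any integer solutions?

gcd(915, 42):
  915 = 21·42 + 33
  42 = 1·33 + 9
  33 = 3·9 + 6
  9 = 1·6 + 3
  6 = 2·3
so gcd(915, 42) = 3.
gcd(3, 237) = 3.
3 divides 147, so integer solutions exist.

yes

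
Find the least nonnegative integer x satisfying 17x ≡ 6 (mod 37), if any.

gcd(37, 17) = 1.
1 divides 6, so solutions exist.
By Bézout, 17×(-13) + 37×(6) = 1.
So 17×(-13) ≡ 1 (mod 37); multiply by 6: x ≡ -78 (mod 37).
Smallest nonnegative: x = -78 mod 37 = 33.

33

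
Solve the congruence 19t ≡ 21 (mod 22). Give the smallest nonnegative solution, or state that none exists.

gcd(22, 19):
  22 = 1*19 + 3
  19 = 6*3 + 1
  3 = 3*1
so gcd(22, 19) = 1.
1 divides 21, so solutions exist.
Back-substitute for Bézout coefficients:
  1 = 19 - 6*3
  ... = 19*(7) + 22*(-6)
So 19*(7) ≡ 1 (mod 22); multiply by 21: t ≡ 147 (mod 22).
Smallest nonnegative: t = 147 mod 22 = 15.

15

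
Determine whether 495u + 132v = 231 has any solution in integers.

yes

gcd(495, 132) = 33.
33 divides 231, so integer solutions exist.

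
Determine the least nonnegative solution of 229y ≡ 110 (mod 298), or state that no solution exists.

gcd(298, 229) = 1  (298 = 1*229 + 69, 229 = 3*69 + 22, 69 = 3*22 + 3, 22 = 7*3 + 1, 3 = 3*1).
1 divides 110, so solutions exist.
Back-substituting, 229*(95) + 298*(-73) = 1.
So 229*(95) ≡ 1 (mod 298); multiply by 110: y ≡ 10450 (mod 298).
Smallest nonnegative: y = 10450 mod 298 = 20.

20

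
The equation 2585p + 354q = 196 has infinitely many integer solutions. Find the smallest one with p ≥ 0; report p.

68

gcd(2585, 354):
  2585 = 7×354 + 107
  354 = 3×107 + 33
  107 = 3×33 + 8
  33 = 4×8 + 1
  8 = 8×1
so gcd(2585, 354) = 1.
1 divides 196, so solutions exist.
Back-substitute for Bézout coefficients:
  1 = 33 - 4×8
  ... = 2585×(-43) + 354×(314)
Scale by 196/1 = 196: (p₀, q₀) = (-8428, 61544).
General solution: p = -8428 + 354t, q = 61544 - 2585t for integer t.
p ≥ 0: smallest is -8428 mod 354 = 68 (at t = 24), with q = -496.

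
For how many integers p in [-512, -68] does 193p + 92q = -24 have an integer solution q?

4

gcd(193, 92):
  193 = 2×92 + 9
  92 = 10×9 + 2
  9 = 4×2 + 1
  2 = 2×1
so gcd(193, 92) = 1.
Back-substitute for Bézout coefficients:
  1 = 9 - 4×2
  ... = 193×(41) + 92×(-86)
Scale by -24: particular solution (-984, 2064); reduce p mod 92: (28, -59).
General solution: p = 28 + 92t, q = -59 - 193t for integer t.
-512 ≤ 28 + 92t ≤ -68 gives t ∈ [-5, -2], which is 4 values.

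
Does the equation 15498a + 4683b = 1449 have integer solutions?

yes

gcd(15498, 4683) = 21  (15498 = 3*4683 + 1449, 4683 = 3*1449 + 336, 1449 = 4*336 + 105, 336 = 3*105 + 21, 105 = 5*21).
21 divides 1449, so integer solutions exist.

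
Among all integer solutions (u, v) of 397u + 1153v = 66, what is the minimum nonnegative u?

430

gcd(1153, 397) = 1.
1 divides 66, so solutions exist.
By Bézout, 397×(-273) + 1153×(94) = 1.
Scale by 66/1 = 66: (u₀, v₀) = (-18018, 6204).
General solution: u = -18018 + 1153t, v = 6204 - 397t for integer t.
u ≥ 0: smallest is -18018 mod 1153 = 430 (at t = 16), with v = -148.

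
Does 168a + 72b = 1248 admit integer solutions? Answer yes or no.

gcd(168, 72) = 24.
24 divides 1248, so integer solutions exist.

yes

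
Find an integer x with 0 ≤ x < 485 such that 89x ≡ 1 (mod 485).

gcd(485, 89):
  485 = 5×89 + 40
  89 = 2×40 + 9
  40 = 4×9 + 4
  9 = 2×4 + 1
  4 = 4×1
so gcd(485, 89) = 1.
Back-substitute for Bézout coefficients:
  1 = 9 - 2×4
  ... = 89×(109) + 485×(-20)
So 89×109 ≡ 1 (mod 485), and 109 mod 485 = 109.

109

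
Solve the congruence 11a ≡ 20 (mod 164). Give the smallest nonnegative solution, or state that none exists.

136

gcd(164, 11) = 1  (164 = 14*11 + 10, 11 = 1*10 + 1, 10 = 10*1).
1 divides 20, so solutions exist.
Back-substituting, 11*(15) + 164*(-1) = 1.
So 11*(15) ≡ 1 (mod 164); multiply by 20: a ≡ 300 (mod 164).
Smallest nonnegative: a = 300 mod 164 = 136.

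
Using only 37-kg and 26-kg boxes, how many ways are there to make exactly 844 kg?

1

Need nonnegative integers with 37j + 26k = 844.
gcd(37, 26) = 1, and 37·(-7) + 26·(10) = 1.
So (j₀, k₀) = (-5908, 8440); general j = -5908 + 26t, k = 8440 - 37t.
j ≥ 0 ⇒ t ≥ 228; k ≥ 0 ⇒ t ≤ 228. That's 1 value of t.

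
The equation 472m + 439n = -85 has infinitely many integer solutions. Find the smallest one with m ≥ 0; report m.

gcd(472, 439) = 1  (472 = 1·439 + 33, 439 = 13·33 + 10, 33 = 3·10 + 3, 10 = 3·3 + 1, 3 = 3·1).
1 divides -85, so solutions exist.
Back-substituting, 472·(-133) + 439·(143) = 1.
Scale by -85/1 = -85: (m₀, n₀) = (11305, -12155).
General solution: m = 11305 + 439t, n = -12155 - 472t for integer t.
m ≥ 0: smallest is 11305 mod 439 = 330 (at t = -25), with n = -355.

330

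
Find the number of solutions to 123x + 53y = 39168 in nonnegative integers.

gcd(123, 53) = 1.
By Bézout, 123·(25) + 53·(-58) = 1.
One solution: (25, 681).
General: x = 25 + 53t, y = 681 - 123t.
x ≥ 0 ⇒ t ≥ 0; y ≥ 0 ⇒ t ≤ 5. So t ∈ [0, 5]: 6 solutions.

6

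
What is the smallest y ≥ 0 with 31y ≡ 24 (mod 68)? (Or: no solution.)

60

gcd(68, 31) = 1.
1 divides 24, so solutions exist.
By Bézout, 31·(11) + 68·(-5) = 1.
So 31·(11) ≡ 1 (mod 68); multiply by 24: y ≡ 264 (mod 68).
Smallest nonnegative: y = 264 mod 68 = 60.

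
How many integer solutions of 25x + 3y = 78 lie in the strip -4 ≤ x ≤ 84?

30

gcd(25, 3):
  25 = 8·3 + 1
  3 = 3·1
so gcd(25, 3) = 1.
Back-substitute for Bézout coefficients:
  1 = 25 - 8·3
  ... = 25·(1) + 3·(-8)
Scale by 78: particular solution (78, -624); reduce x mod 3: (0, 26).
General solution: x = 0 + 3t, y = 26 - 25t for integer t.
-4 ≤ 0 + 3t ≤ 84 gives t ∈ [-1, 28], which is 30 values.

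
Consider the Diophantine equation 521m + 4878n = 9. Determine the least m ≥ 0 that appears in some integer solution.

gcd(4878, 521):
  4878 = 9×521 + 189
  521 = 2×189 + 143
  189 = 1×143 + 46
  143 = 3×46 + 5
  46 = 9×5 + 1
  5 = 5×1
so gcd(4878, 521) = 1.
1 divides 9, so solutions exist.
Back-substitute for Bézout coefficients:
  1 = 46 - 9×5
  ... = 521×(-955) + 4878×(102)
Scale by 9/1 = 9: (m₀, n₀) = (-8595, 918).
General solution: m = -8595 + 4878t, n = 918 - 521t for integer t.
m ≥ 0: smallest is -8595 mod 4878 = 1161 (at t = 2), with n = -124.

1161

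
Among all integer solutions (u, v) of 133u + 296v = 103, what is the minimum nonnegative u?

gcd(296, 133) = 1  (296 = 2·133 + 30, 133 = 4·30 + 13, 30 = 2·13 + 4, 13 = 3·4 + 1, 4 = 4·1).
1 divides 103, so solutions exist.
Back-substituting, 133·(69) + 296·(-31) = 1.
Scale by 103/1 = 103: (u₀, v₀) = (7107, -3193).
General solution: u = 7107 + 296t, v = -3193 - 133t for integer t.
u ≥ 0: smallest is 7107 mod 296 = 3 (at t = -24), with v = -1.

3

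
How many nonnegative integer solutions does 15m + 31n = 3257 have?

7

gcd(31, 15) = 1.
By Bézout, 15·(-2) + 31·(1) = 1.
One solution: (27, 92).
General: m = 27 + 31t, n = 92 - 15t.
m ≥ 0 ⇒ t ≥ 0; n ≥ 0 ⇒ t ≤ 6. So t ∈ [0, 6]: 7 solutions.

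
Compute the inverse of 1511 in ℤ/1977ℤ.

140

gcd(1977, 1511) = 1.
By Bézout, 1511×(140) + 1977×(-107) = 1.
So 1511×140 ≡ 1 (mod 1977), and 140 mod 1977 = 140.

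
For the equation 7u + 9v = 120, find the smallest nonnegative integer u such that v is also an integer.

3

gcd(9, 7):
  9 = 1*7 + 2
  7 = 3*2 + 1
  2 = 2*1
so gcd(9, 7) = 1.
1 divides 120, so solutions exist.
Back-substitute for Bézout coefficients:
  1 = 7 - 3*2
  ... = 7*(4) + 9*(-3)
Scale by 120/1 = 120: (u₀, v₀) = (480, -360).
General solution: u = 480 + 9t, v = -360 - 7t for integer t.
u ≥ 0: smallest is 480 mod 9 = 3 (at t = -53), with v = 11.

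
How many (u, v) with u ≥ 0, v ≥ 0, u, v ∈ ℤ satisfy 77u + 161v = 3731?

gcd(161, 77):
  161 = 2×77 + 7
  77 = 11×7
so gcd(161, 77) = 7.
Back-substitute for Bézout coefficients:
  7 = 161 - 2×77
  ... = 77×(-2) + 161×(1)
Scale by 533: one solution is (-1066, 533). Reduce u mod 23: (15, 16).
General: u = 15 + 23t, v = 16 - 11t.
u ≥ 0 ⇒ t ≥ 0; v ≥ 0 ⇒ t ≤ 1. So t ∈ [0, 1]: 2 solutions.

2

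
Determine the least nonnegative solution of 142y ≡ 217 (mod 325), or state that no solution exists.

251

gcd(325, 142) = 1.
1 divides 217, so solutions exist.
By Bézout, 142*(103) + 325*(-45) = 1.
So 142*(103) ≡ 1 (mod 325); multiply by 217: y ≡ 22351 (mod 325).
Smallest nonnegative: y = 22351 mod 325 = 251.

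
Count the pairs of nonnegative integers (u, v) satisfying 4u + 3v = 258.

gcd(4, 3):
  4 = 1*3 + 1
  3 = 3*1
so gcd(4, 3) = 1.
Back-substitute for Bézout coefficients:
  1 = 4 - 1*3
  ... = 4*(1) + 3*(-1)
Scale by 258: one solution is (258, -258). Reduce u mod 3: (0, 86).
General: u = 0 + 3t, v = 86 - 4t.
u ≥ 0 ⇒ t ≥ 0; v ≥ 0 ⇒ t ≤ 21. So t ∈ [0, 21]: 22 solutions.

22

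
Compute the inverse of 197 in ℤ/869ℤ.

gcd(869, 197) = 1.
By Bézout, 197×(-397) + 869×(90) = 1.
So 197×-397 ≡ 1 (mod 869), and -397 mod 869 = 472.

472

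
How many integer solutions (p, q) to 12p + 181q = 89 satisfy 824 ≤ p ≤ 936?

1

gcd(181, 12) = 1  (181 = 15*12 + 1, 12 = 12*1).
Back-substituting, 12*(-15) + 181*(1) = 1.
Scale by 89: particular solution (-1335, 89); reduce p mod 181: (113, -7).
General solution: p = 113 + 181t, q = -7 - 12t for integer t.
824 ≤ 113 + 181t ≤ 936 gives t ∈ [4, 4], which is 1 value.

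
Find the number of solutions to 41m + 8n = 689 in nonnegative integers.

2

gcd(41, 8) = 1  (41 = 5×8 + 1, 8 = 8×1).
Back-substituting, 41×(1) + 8×(-5) = 1.
Scale by 689: one solution is (689, -3445). Reduce m mod 8: (1, 81).
General: m = 1 + 8t, n = 81 - 41t.
m ≥ 0 ⇒ t ≥ 0; n ≥ 0 ⇒ t ≤ 1. So t ∈ [0, 1]: 2 solutions.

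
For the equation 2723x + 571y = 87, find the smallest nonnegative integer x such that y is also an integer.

194

gcd(2723, 571):
  2723 = 4×571 + 439
  571 = 1×439 + 132
  439 = 3×132 + 43
  132 = 3×43 + 3
  43 = 14×3 + 1
  3 = 3×1
so gcd(2723, 571) = 1.
1 divides 87, so solutions exist.
Back-substitute for Bézout coefficients:
  1 = 43 - 14×3
  ... = 2723×(186) + 571×(-887)
Scale by 87/1 = 87: (x₀, y₀) = (16182, -77169).
General solution: x = 16182 + 571t, y = -77169 - 2723t for integer t.
x ≥ 0: smallest is 16182 mod 571 = 194 (at t = -28), with y = -925.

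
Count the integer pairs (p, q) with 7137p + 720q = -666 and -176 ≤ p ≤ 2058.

gcd(7137, 720) = 9  (7137 = 9·720 + 657, 720 = 1·657 + 63, 657 = 10·63 + 27, 63 = 2·27 + 9, 27 = 3·9).
Back-substituting, 7137·(-23) + 720·(228) = 9.
Scale by -74: particular solution (1702, -16872); reduce p mod 80: (22, -219).
General solution: p = 22 + 80t, q = -219 - 793t for integer t.
-176 ≤ 22 + 80t ≤ 2058 gives t ∈ [-2, 25], which is 28 values.

28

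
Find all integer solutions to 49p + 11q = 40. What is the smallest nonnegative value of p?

8

gcd(49, 11) = 1  (49 = 4*11 + 5, 11 = 2*5 + 1, 5 = 5*1).
1 divides 40, so solutions exist.
Back-substituting, 49*(-2) + 11*(9) = 1.
Scale by 40/1 = 40: (p₀, q₀) = (-80, 360).
General solution: p = -80 + 11t, q = 360 - 49t for integer t.
p ≥ 0: smallest is -80 mod 11 = 8 (at t = 8), with q = -32.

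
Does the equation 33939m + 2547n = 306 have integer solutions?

gcd(33939, 2547) = 9  (33939 = 13·2547 + 828, 2547 = 3·828 + 63, 828 = 13·63 + 9, 63 = 7·9).
9 divides 306, so integer solutions exist.

yes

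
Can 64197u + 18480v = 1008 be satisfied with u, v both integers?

gcd(64197, 18480) = 21  (64197 = 3*18480 + 8757, 18480 = 2*8757 + 966, 8757 = 9*966 + 63, 966 = 15*63 + 21, 63 = 3*21).
21 divides 1008, so integer solutions exist.

yes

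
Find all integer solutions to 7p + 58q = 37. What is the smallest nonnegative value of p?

gcd(58, 7) = 1.
1 divides 37, so solutions exist.
By Bézout, 7*(25) + 58*(-3) = 1.
Scale by 37/1 = 37: (p₀, q₀) = (925, -111).
General solution: p = 925 + 58t, q = -111 - 7t for integer t.
p ≥ 0: smallest is 925 mod 58 = 55 (at t = -15), with q = -6.

55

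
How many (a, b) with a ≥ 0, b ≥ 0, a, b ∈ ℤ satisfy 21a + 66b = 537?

gcd(66, 21):
  66 = 3*21 + 3
  21 = 7*3
so gcd(66, 21) = 3.
Back-substitute for Bézout coefficients:
  3 = 66 - 3*21
  ... = 21*(-3) + 66*(1)
Scale by 179: one solution is (-537, 179). Reduce a mod 22: (13, 4).
General: a = 13 + 22t, b = 4 - 7t.
a ≥ 0 ⇒ t ≥ 0; b ≥ 0 ⇒ t ≤ 0. So t ∈ [0, 0]: 1 solution.

1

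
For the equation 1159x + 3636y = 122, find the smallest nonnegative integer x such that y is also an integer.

3062

gcd(3636, 1159) = 1  (3636 = 3*1159 + 159, 1159 = 7*159 + 46, 159 = 3*46 + 21, 46 = 2*21 + 4, 21 = 5*4 + 1, 4 = 4*1).
1 divides 122, so solutions exist.
Back-substituting, 1159*(-869) + 3636*(277) = 1.
Scale by 122/1 = 122: (x₀, y₀) = (-106018, 33794).
General solution: x = -106018 + 3636t, y = 33794 - 1159t for integer t.
x ≥ 0: smallest is -106018 mod 3636 = 3062 (at t = 30), with y = -976.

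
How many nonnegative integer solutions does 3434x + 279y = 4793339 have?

gcd(3434, 279) = 1  (3434 = 12·279 + 86, 279 = 3·86 + 21, 86 = 4·21 + 2, 21 = 10·2 + 1, 2 = 2·1).
Back-substituting, 3434·(-133) + 279·(1637) = 1.
Scale by 4793339: one solution is (-637514087, 7846695943). Reduce x mod 279: (76, 16245).
General: x = 76 + 279t, y = 16245 - 3434t.
x ≥ 0 ⇒ t ≥ 0; y ≥ 0 ⇒ t ≤ 4. So t ∈ [0, 4]: 5 solutions.

5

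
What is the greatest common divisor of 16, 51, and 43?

1

gcd(51, 16):
  51 = 3×16 + 3
  16 = 5×3 + 1
  3 = 3×1
so gcd(51, 16) = 1.
gcd(1, 43) = 1.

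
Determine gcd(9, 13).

1

gcd(13, 9) = 1  (13 = 1·9 + 4, 9 = 2·4 + 1, 4 = 4·1).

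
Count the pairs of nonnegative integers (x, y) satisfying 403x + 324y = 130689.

1

gcd(403, 324):
  403 = 1×324 + 79
  324 = 4×79 + 8
  79 = 9×8 + 7
  8 = 1×7 + 1
  7 = 7×1
so gcd(403, 324) = 1.
Back-substitute for Bézout coefficients:
  1 = 8 - 1×7
  ... = 403×(-41) + 324×(51)
Scale by 130689: one solution is (-5358249, 6665139). Reduce x mod 324: (63, 325).
General: x = 63 + 324t, y = 325 - 403t.
x ≥ 0 ⇒ t ≥ 0; y ≥ 0 ⇒ t ≤ 0. So t ∈ [0, 0]: 1 solution.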